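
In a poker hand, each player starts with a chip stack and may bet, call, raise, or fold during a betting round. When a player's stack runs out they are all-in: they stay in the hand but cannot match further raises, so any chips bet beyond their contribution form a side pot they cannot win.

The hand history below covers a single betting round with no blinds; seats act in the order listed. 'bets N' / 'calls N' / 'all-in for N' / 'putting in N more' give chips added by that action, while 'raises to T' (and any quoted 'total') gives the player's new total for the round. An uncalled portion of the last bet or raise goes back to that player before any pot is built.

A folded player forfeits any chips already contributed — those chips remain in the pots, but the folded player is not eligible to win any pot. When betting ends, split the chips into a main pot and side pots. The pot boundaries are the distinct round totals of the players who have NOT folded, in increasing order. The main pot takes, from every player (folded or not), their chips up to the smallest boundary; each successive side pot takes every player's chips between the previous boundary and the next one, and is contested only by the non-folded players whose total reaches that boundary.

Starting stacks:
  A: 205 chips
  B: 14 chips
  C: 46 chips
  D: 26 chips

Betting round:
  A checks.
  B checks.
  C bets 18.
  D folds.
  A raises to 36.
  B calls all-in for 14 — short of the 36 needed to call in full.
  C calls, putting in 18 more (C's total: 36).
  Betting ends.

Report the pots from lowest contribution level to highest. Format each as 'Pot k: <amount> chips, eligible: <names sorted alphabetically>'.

Contributions: A=36, B=14, C=36
Folded: D
Pot levels (distinct totals of non-folded players): 14, 36
Layer 1-14: 14 each from A, B, C = 14*3 = 42 chips; eligible A, B, C
Layer 15-36: 22 each from A, C = 22*2 = 44 chips; eligible A, C

Pot 1: 42 chips, eligible: A, B, C
Pot 2: 44 chips, eligible: A, C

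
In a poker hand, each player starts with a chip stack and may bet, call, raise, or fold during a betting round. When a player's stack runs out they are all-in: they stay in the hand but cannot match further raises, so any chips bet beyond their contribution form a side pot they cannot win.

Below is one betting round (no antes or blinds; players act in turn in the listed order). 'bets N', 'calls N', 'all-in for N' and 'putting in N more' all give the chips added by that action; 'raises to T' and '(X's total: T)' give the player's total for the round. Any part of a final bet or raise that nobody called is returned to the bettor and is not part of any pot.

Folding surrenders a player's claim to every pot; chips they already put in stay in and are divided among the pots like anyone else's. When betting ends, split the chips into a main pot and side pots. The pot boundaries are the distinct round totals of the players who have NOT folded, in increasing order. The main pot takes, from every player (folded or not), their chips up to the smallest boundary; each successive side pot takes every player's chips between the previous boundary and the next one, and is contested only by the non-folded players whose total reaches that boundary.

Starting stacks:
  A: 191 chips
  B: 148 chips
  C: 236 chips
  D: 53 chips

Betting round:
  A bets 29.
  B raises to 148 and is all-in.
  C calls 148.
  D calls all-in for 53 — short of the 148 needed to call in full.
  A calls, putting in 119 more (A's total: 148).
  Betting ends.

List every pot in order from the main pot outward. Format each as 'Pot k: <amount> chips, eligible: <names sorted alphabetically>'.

Contributions: A=148, B=148, C=148, D=53
Pot levels (distinct totals of non-folded players): 53, 148
Layer 1-53: 53 each from A, B, C, D = 53*4 = 212 chips; eligible A, B, C, D
Layer 54-148: 95 each from A, B, C = 95*3 = 285 chips; eligible A, B, C

Pot 1: 212 chips, eligible: A, B, C, D
Pot 2: 285 chips, eligible: A, B, C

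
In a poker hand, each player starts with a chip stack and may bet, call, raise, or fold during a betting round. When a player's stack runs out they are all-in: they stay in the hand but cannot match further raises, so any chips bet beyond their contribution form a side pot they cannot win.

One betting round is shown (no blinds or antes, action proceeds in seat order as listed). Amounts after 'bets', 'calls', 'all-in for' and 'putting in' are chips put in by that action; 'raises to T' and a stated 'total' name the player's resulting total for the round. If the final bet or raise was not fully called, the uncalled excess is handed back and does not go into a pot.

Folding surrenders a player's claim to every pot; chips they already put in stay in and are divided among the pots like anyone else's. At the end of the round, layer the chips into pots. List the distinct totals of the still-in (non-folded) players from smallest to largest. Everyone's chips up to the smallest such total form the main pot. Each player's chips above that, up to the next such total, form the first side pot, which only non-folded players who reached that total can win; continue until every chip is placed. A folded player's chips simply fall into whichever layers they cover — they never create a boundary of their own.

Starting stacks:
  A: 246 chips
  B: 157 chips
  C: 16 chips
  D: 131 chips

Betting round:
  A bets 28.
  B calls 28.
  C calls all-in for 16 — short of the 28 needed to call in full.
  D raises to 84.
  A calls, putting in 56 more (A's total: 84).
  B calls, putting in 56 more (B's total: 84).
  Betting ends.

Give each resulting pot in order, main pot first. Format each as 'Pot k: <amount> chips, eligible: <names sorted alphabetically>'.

Contributions: A=84, B=84, C=16, D=84
Pot levels (distinct totals of non-folded players): 16, 84
Layer 1-16: 16 each from A, B, C, D = 16*4 = 64 chips; eligible A, B, C, D
Layer 17-84: 68 each from A, B, D = 68*3 = 204 chips; eligible A, B, D

Pot 1: 64 chips, eligible: A, B, C, D
Pot 2: 204 chips, eligible: A, B, D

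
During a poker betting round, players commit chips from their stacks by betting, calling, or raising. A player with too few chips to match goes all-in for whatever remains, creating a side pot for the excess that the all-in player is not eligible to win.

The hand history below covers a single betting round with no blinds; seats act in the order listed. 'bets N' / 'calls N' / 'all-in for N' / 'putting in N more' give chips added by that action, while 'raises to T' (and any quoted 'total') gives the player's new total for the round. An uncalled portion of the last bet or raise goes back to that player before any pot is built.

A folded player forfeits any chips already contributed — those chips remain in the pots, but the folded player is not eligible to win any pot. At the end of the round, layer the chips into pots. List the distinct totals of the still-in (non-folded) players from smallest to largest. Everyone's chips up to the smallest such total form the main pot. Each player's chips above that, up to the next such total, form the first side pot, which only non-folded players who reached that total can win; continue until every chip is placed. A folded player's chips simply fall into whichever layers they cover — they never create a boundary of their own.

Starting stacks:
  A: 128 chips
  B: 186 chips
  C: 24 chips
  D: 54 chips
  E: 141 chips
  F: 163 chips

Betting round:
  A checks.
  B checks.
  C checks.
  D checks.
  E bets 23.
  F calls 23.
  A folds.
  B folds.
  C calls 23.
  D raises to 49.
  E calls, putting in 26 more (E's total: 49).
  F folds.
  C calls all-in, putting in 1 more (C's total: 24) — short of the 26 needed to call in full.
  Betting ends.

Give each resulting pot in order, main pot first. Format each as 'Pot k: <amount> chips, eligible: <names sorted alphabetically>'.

Pot 1: 95 chips, eligible: C, D, E
Pot 2: 50 chips, eligible: D, E

Derivation:
Contributions: C=24, D=49, E=49, F=23
Folded: A, B, F
Pot levels (distinct totals of non-folded players): 24, 49
Layer 1-24: C 24 + D 24 + E 24 + F 23 = 95 chips; eligible C, D, E
Layer 25-49: 25 each from D, E = 25*2 = 50 chips; eligible D, E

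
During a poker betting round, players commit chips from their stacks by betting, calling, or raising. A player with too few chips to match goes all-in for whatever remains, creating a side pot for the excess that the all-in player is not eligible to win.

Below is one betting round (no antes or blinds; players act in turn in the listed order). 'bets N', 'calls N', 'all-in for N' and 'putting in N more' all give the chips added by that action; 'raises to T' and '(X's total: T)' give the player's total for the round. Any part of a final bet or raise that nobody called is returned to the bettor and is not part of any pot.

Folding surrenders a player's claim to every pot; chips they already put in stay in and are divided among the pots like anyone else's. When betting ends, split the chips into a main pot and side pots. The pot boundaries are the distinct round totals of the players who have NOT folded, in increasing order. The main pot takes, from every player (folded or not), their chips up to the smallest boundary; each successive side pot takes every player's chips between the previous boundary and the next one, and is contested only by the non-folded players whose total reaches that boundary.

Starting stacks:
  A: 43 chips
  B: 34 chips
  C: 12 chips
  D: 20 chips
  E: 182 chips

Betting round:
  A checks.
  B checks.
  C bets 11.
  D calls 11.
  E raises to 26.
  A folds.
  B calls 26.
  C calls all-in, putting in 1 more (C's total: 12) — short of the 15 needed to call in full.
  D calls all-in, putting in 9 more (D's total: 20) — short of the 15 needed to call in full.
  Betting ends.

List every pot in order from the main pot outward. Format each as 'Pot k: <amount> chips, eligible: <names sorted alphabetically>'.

Pot 1: 48 chips, eligible: B, C, D, E
Pot 2: 24 chips, eligible: B, D, E
Pot 3: 12 chips, eligible: B, E

Derivation:
Contributions: B=26, C=12, D=20, E=26
Folded: A
Pot levels (distinct totals of non-folded players): 12, 20, 26
Layer 1-12: 12 each from B, C, D, E = 12*4 = 48 chips; eligible B, C, D, E
Layer 13-20: 8 each from B, D, E = 8*3 = 24 chips; eligible B, D, E
Layer 21-26: 6 each from B, E = 6*2 = 12 chips; eligible B, E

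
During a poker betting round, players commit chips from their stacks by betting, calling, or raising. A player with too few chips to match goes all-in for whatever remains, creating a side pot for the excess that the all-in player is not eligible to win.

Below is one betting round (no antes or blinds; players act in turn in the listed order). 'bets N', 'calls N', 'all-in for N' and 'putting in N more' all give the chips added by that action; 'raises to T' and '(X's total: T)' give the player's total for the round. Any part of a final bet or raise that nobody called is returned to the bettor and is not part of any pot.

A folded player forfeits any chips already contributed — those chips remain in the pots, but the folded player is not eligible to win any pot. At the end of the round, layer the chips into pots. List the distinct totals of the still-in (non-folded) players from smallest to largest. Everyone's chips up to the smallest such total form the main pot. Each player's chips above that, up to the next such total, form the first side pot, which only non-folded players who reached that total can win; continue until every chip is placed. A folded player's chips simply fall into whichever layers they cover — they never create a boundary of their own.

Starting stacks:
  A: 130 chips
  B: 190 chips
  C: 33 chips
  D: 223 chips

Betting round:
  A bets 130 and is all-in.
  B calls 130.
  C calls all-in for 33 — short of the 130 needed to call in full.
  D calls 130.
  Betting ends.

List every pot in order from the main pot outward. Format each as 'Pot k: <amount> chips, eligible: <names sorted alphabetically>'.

Contributions: A=130, B=130, C=33, D=130
Pot levels (distinct totals of non-folded players): 33, 130
Layer 1-33: 33 each from A, B, C, D = 33*4 = 132 chips; eligible A, B, C, D
Layer 34-130: 97 each from A, B, D = 97*3 = 291 chips; eligible A, B, D

Pot 1: 132 chips, eligible: A, B, C, D
Pot 2: 291 chips, eligible: A, B, D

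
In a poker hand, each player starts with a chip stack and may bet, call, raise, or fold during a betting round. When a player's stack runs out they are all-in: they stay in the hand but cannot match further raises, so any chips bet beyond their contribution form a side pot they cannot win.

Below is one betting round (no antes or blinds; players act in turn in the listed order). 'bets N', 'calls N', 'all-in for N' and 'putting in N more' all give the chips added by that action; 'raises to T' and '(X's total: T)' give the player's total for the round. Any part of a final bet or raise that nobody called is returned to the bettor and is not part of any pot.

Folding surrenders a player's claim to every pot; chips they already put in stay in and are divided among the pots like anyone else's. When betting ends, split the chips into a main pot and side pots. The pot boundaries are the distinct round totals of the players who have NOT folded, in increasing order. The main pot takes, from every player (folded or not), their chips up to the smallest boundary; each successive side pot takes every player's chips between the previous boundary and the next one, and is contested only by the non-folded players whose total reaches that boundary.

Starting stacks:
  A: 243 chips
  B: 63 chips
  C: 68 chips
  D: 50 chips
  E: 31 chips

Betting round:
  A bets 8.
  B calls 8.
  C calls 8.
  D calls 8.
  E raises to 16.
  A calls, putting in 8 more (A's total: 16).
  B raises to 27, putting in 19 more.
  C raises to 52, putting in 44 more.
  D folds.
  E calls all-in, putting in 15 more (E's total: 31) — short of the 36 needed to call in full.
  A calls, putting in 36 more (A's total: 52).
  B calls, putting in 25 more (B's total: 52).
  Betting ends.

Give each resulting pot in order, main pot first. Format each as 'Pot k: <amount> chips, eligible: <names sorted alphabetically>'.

Contributions: A=52, B=52, C=52, D=8, E=31
Folded: D
Pot levels (distinct totals of non-folded players): 31, 52
Layer 1-31: A 31 + B 31 + C 31 + D 8 + E 31 = 132 chips; eligible A, B, C, E
Layer 32-52: 21 each from A, B, C = 21*3 = 63 chips; eligible A, B, C

Pot 1: 132 chips, eligible: A, B, C, E
Pot 2: 63 chips, eligible: A, B, C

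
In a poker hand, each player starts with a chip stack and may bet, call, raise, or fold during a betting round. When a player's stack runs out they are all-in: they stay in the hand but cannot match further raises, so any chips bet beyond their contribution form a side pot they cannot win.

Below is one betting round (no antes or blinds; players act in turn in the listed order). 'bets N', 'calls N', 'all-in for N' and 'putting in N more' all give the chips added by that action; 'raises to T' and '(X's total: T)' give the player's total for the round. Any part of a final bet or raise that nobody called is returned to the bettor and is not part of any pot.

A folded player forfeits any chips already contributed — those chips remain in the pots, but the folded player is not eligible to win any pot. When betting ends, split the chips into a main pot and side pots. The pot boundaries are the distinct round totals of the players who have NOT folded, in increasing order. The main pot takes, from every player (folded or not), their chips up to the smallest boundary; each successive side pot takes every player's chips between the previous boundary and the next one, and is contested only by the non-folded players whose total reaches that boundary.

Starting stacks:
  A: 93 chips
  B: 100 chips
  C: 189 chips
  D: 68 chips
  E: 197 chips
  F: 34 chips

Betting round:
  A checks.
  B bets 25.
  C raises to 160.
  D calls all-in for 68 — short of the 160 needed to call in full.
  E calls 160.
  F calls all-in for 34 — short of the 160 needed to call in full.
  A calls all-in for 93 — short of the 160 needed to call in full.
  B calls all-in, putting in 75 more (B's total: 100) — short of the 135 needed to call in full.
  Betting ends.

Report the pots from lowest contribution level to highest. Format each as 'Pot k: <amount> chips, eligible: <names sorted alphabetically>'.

Contributions: A=93, B=100, C=160, D=68, E=160, F=34
Pot levels (distinct totals of non-folded players): 34, 68, 93, 100, 160
Layer 1-34: 34 each from A, B, C, D, E, F = 34*6 = 204 chips; eligible A, B, C, D, E, F
Layer 35-68: 34 each from A, B, C, D, E = 34*5 = 170 chips; eligible A, B, C, D, E
Layer 69-93: 25 each from A, B, C, E = 25*4 = 100 chips; eligible A, B, C, E
Layer 94-100: 7 each from B, C, E = 7*3 = 21 chips; eligible B, C, E
Layer 101-160: 60 each from C, E = 60*2 = 120 chips; eligible C, E

Pot 1: 204 chips, eligible: A, B, C, D, E, F
Pot 2: 170 chips, eligible: A, B, C, D, E
Pot 3: 100 chips, eligible: A, B, C, E
Pot 4: 21 chips, eligible: B, C, E
Pot 5: 120 chips, eligible: C, E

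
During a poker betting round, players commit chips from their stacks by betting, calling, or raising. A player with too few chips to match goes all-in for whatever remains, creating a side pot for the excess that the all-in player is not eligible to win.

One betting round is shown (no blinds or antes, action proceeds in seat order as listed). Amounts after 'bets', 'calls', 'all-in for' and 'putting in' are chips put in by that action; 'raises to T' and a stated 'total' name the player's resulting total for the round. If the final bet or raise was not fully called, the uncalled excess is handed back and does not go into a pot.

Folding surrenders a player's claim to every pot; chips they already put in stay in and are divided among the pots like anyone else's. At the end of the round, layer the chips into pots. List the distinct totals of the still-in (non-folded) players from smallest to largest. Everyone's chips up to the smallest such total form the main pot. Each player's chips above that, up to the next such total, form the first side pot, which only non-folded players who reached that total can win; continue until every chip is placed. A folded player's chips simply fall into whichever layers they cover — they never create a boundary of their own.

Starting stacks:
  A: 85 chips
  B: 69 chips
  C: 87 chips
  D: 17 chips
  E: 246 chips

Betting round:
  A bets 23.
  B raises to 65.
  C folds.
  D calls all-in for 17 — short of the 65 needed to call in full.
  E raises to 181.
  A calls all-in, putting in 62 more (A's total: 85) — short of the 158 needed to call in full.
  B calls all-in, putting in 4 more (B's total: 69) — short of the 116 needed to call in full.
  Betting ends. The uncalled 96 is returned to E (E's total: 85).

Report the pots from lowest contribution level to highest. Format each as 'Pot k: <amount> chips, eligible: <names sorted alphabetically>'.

Pot 1: 68 chips, eligible: A, B, D, E
Pot 2: 156 chips, eligible: A, B, E
Pot 3: 32 chips, eligible: A, E

Derivation:
Contributions (after 96 returned to E): A=85, B=69, D=17, E=85
Folded: C
Pot levels (distinct totals of non-folded players): 17, 69, 85
Layer 1-17: 17 each from A, B, D, E = 17*4 = 68 chips; eligible A, B, D, E
Layer 18-69: 52 each from A, B, E = 52*3 = 156 chips; eligible A, B, E
Layer 70-85: 16 each from A, E = 16*2 = 32 chips; eligible A, E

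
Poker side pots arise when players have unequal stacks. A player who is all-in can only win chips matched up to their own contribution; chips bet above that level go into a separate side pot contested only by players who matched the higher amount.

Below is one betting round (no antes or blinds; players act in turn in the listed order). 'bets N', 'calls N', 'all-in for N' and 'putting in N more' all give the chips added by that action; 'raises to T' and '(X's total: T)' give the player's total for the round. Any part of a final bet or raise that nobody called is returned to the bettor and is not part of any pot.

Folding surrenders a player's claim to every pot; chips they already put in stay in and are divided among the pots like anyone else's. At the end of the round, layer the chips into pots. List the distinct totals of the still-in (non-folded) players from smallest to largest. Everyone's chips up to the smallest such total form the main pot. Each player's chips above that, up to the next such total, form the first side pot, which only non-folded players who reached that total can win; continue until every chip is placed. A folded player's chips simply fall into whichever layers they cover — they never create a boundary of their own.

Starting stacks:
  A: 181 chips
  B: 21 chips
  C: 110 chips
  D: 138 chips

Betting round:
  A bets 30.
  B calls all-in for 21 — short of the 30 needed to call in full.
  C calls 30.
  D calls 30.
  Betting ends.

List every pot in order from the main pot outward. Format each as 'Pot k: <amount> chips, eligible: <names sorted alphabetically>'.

Contributions: A=30, B=21, C=30, D=30
Pot levels (distinct totals of non-folded players): 21, 30
Layer 1-21: 21 each from A, B, C, D = 21*4 = 84 chips; eligible A, B, C, D
Layer 22-30: 9 each from A, C, D = 9*3 = 27 chips; eligible A, C, D

Pot 1: 84 chips, eligible: A, B, C, D
Pot 2: 27 chips, eligible: A, C, D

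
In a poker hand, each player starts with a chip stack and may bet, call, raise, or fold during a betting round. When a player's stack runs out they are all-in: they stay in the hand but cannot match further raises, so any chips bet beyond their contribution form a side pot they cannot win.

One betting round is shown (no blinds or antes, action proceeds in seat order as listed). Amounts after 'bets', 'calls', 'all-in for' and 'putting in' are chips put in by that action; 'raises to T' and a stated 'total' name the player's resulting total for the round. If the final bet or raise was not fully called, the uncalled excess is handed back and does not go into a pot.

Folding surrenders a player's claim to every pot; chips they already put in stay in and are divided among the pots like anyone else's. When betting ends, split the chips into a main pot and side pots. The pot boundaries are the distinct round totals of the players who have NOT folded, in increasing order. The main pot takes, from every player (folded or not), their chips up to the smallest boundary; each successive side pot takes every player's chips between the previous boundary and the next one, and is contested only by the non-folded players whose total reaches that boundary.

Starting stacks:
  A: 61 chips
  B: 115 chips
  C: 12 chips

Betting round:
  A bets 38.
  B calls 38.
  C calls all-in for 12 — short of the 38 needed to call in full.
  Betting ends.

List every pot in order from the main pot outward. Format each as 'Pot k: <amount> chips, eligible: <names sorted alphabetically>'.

Contributions: A=38, B=38, C=12
Pot levels (distinct totals of non-folded players): 12, 38
Layer 1-12: 12 each from A, B, C = 12*3 = 36 chips; eligible A, B, C
Layer 13-38: 26 each from A, B = 26*2 = 52 chips; eligible A, B

Pot 1: 36 chips, eligible: A, B, C
Pot 2: 52 chips, eligible: A, B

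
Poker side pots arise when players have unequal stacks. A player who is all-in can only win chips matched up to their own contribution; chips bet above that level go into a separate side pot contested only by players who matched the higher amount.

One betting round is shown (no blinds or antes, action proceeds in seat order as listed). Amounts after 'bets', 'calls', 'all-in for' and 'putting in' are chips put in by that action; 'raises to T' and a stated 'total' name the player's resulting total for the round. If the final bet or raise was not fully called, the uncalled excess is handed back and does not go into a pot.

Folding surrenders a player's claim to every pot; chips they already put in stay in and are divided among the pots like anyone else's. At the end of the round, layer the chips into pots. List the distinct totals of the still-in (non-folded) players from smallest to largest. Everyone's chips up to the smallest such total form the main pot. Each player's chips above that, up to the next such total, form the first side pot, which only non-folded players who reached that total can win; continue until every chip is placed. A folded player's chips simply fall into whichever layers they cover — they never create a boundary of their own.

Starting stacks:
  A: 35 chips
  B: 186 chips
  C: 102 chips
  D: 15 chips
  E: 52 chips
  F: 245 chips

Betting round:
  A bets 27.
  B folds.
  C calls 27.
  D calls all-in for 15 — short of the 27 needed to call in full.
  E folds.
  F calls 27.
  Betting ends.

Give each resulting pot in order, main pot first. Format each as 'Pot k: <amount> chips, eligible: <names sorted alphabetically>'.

Contributions: A=27, C=27, D=15, F=27
Folded: B, E
Pot levels (distinct totals of non-folded players): 15, 27
Layer 1-15: 15 each from A, C, D, F = 15*4 = 60 chips; eligible A, C, D, F
Layer 16-27: 12 each from A, C, F = 12*3 = 36 chips; eligible A, C, F

Pot 1: 60 chips, eligible: A, C, D, F
Pot 2: 36 chips, eligible: A, C, F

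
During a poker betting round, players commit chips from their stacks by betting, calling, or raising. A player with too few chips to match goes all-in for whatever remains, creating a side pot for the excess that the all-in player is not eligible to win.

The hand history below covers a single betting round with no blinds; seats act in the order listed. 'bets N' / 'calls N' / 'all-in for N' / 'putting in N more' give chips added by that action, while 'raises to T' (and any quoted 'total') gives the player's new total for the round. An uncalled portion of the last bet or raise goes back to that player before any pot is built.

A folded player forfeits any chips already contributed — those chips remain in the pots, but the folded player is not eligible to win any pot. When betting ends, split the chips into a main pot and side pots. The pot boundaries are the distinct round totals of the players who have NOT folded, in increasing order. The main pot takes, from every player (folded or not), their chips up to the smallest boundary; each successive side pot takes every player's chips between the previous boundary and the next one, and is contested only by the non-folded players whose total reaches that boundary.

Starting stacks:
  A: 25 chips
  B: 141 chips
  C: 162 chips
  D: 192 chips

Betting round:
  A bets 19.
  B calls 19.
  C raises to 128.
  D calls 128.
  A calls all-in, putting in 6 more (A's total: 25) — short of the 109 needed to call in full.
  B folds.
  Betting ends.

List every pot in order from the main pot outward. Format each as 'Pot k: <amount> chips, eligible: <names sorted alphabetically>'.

Contributions: A=25, B=19, C=128, D=128
Folded: B
Pot levels (distinct totals of non-folded players): 25, 128
Layer 1-25: A 25 + B 19 + C 25 + D 25 = 94 chips; eligible A, C, D
Layer 26-128: 103 each from C, D = 103*2 = 206 chips; eligible C, D

Pot 1: 94 chips, eligible: A, C, D
Pot 2: 206 chips, eligible: C, D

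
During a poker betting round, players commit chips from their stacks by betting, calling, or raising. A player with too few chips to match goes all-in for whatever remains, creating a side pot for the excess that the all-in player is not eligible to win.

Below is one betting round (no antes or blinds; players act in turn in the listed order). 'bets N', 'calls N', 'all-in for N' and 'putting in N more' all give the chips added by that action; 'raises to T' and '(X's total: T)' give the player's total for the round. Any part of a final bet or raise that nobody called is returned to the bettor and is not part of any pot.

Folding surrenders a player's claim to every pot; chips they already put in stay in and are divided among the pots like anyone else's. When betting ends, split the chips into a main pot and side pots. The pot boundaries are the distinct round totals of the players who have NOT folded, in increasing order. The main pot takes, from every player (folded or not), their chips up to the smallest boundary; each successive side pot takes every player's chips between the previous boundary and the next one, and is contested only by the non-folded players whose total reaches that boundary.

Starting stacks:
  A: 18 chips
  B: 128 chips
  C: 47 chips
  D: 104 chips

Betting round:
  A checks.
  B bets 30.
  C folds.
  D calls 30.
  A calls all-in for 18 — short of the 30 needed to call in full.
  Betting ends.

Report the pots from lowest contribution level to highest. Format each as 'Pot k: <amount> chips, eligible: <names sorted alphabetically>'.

Contributions: A=18, B=30, D=30
Folded: C
Pot levels (distinct totals of non-folded players): 18, 30
Layer 1-18: 18 each from A, B, D = 18*3 = 54 chips; eligible A, B, D
Layer 19-30: 12 each from B, D = 12*2 = 24 chips; eligible B, D

Pot 1: 54 chips, eligible: A, B, D
Pot 2: 24 chips, eligible: B, D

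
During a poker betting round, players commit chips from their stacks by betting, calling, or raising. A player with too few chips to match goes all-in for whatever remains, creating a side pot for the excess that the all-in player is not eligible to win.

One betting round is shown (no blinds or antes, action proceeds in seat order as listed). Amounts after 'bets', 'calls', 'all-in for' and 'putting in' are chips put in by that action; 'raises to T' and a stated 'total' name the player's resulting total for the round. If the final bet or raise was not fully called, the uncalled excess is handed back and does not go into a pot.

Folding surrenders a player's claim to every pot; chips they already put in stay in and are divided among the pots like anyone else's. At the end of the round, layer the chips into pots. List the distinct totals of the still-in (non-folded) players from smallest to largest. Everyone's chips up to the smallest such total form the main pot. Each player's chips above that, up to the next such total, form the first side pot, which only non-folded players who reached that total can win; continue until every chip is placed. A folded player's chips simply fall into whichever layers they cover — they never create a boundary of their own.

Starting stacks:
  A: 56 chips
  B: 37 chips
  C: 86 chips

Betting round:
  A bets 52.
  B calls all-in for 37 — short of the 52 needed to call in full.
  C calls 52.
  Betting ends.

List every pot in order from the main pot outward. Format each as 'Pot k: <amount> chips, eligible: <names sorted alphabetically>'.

Contributions: A=52, B=37, C=52
Pot levels (distinct totals of non-folded players): 37, 52
Layer 1-37: 37 each from A, B, C = 37*3 = 111 chips; eligible A, B, C
Layer 38-52: 15 each from A, C = 15*2 = 30 chips; eligible A, C

Pot 1: 111 chips, eligible: A, B, C
Pot 2: 30 chips, eligible: A, C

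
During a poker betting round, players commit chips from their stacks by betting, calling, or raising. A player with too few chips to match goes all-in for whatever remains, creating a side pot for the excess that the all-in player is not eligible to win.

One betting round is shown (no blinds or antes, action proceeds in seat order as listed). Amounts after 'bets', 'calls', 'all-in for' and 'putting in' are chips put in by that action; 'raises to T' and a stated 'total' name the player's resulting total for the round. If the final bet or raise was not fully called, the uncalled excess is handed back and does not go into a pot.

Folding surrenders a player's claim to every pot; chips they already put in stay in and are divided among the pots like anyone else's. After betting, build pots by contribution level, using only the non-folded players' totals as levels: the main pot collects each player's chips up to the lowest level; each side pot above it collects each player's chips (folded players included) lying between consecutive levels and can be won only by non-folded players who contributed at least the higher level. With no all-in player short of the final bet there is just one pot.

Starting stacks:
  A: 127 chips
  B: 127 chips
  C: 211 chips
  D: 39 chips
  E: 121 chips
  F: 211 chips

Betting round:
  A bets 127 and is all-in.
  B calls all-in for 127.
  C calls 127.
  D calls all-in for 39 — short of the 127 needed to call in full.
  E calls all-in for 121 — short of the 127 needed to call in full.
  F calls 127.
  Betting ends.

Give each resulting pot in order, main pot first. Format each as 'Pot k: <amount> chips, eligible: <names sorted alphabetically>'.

Contributions: A=127, B=127, C=127, D=39, E=121, F=127
Pot levels (distinct totals of non-folded players): 39, 121, 127
Layer 1-39: 39 each from A, B, C, D, E, F = 39*6 = 234 chips; eligible A, B, C, D, E, F
Layer 40-121: 82 each from A, B, C, E, F = 82*5 = 410 chips; eligible A, B, C, E, F
Layer 122-127: 6 each from A, B, C, F = 6*4 = 24 chips; eligible A, B, C, F

Pot 1: 234 chips, eligible: A, B, C, D, E, F
Pot 2: 410 chips, eligible: A, B, C, E, F
Pot 3: 24 chips, eligible: A, B, C, F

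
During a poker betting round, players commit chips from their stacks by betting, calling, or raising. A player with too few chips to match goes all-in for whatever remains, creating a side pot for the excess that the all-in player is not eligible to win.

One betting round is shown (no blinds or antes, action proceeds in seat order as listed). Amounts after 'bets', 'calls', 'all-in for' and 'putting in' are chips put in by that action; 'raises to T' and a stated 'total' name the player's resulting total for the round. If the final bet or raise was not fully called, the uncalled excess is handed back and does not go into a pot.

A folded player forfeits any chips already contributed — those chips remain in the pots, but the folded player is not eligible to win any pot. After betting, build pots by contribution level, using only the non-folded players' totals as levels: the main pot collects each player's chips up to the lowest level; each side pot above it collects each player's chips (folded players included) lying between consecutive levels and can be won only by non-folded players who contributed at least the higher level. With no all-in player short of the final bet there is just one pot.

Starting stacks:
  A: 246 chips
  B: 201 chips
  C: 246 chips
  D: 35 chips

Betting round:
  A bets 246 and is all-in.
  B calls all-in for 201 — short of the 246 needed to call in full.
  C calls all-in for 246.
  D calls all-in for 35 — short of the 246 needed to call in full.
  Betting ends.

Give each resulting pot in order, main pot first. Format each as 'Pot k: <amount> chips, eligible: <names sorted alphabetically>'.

Pot 1: 140 chips, eligible: A, B, C, D
Pot 2: 498 chips, eligible: A, B, C
Pot 3: 90 chips, eligible: A, C

Derivation:
Contributions: A=246, B=201, C=246, D=35
Pot levels (distinct totals of non-folded players): 35, 201, 246
Layer 1-35: 35 each from A, B, C, D = 35*4 = 140 chips; eligible A, B, C, D
Layer 36-201: 166 each from A, B, C = 166*3 = 498 chips; eligible A, B, C
Layer 202-246: 45 each from A, C = 45*2 = 90 chips; eligible A, C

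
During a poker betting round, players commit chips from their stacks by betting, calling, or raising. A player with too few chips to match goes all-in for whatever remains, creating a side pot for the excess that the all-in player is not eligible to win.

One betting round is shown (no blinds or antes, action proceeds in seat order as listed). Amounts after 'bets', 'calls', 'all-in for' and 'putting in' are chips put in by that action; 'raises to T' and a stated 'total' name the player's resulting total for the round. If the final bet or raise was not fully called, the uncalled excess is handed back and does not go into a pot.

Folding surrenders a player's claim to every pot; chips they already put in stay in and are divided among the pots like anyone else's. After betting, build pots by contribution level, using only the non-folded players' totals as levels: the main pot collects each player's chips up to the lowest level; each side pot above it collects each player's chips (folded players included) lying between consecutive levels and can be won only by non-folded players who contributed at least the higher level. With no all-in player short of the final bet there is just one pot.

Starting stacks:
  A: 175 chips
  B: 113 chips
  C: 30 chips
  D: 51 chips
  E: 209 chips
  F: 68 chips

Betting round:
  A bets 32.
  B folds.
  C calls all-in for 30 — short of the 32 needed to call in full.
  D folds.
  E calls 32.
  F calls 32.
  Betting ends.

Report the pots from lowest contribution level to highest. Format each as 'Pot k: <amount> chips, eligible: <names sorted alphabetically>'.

Contributions: A=32, C=30, E=32, F=32
Folded: B, D
Pot levels (distinct totals of non-folded players): 30, 32
Layer 1-30: 30 each from A, C, E, F = 30*4 = 120 chips; eligible A, C, E, F
Layer 31-32: 2 each from A, E, F = 2*3 = 6 chips; eligible A, E, F

Pot 1: 120 chips, eligible: A, C, E, F
Pot 2: 6 chips, eligible: A, E, F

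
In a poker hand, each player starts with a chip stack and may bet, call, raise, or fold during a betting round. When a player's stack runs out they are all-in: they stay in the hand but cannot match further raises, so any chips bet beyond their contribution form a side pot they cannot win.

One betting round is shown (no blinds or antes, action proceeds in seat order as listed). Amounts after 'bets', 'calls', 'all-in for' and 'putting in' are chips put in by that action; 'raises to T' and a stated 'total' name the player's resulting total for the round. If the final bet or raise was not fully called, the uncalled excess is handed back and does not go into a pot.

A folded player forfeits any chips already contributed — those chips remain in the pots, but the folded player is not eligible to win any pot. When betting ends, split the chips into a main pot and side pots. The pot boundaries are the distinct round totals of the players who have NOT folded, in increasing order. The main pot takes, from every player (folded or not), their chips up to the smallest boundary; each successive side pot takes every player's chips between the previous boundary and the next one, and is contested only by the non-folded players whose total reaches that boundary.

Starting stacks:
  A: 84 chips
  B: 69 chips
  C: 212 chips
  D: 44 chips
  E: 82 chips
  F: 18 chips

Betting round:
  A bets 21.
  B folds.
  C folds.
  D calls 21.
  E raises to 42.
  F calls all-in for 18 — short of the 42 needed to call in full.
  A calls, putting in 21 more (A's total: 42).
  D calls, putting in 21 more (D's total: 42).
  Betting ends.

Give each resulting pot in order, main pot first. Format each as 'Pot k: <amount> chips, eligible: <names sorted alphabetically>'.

Pot 1: 72 chips, eligible: A, D, E, F
Pot 2: 72 chips, eligible: A, D, E

Derivation:
Contributions: A=42, D=42, E=42, F=18
Folded: B, C
Pot levels (distinct totals of non-folded players): 18, 42
Layer 1-18: 18 each from A, D, E, F = 18*4 = 72 chips; eligible A, D, E, F
Layer 19-42: 24 each from A, D, E = 24*3 = 72 chips; eligible A, D, E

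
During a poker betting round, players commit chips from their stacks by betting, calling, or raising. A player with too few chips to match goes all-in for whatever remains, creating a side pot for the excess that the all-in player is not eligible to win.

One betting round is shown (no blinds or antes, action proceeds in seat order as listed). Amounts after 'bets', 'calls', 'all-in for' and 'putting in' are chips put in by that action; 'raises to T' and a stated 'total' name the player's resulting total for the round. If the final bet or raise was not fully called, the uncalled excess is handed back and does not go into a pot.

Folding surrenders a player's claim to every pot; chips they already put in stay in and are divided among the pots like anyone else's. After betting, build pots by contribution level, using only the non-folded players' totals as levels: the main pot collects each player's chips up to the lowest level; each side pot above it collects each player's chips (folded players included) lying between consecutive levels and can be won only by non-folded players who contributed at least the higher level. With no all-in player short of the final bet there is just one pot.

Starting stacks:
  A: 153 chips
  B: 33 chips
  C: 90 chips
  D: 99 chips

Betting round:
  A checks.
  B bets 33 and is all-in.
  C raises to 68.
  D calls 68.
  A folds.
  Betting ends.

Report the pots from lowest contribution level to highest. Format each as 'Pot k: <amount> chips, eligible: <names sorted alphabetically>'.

Contributions: B=33, C=68, D=68
Folded: A
Pot levels (distinct totals of non-folded players): 33, 68
Layer 1-33: 33 each from B, C, D = 33*3 = 99 chips; eligible B, C, D
Layer 34-68: 35 each from C, D = 35*2 = 70 chips; eligible C, D

Pot 1: 99 chips, eligible: B, C, D
Pot 2: 70 chips, eligible: C, D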